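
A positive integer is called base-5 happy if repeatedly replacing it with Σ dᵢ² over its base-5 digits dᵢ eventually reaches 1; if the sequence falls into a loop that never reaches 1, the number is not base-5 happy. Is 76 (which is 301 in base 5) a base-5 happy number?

76 = (3,0,1)_5 → 3² + 0² + 1² = 10
10 = (2,0)_5 → 2² + 0² = 4
4 = (4)_5 → 4² = 16
16 = (3,1)_5 → 3² + 1² = 10  — 10 already seen; the sequence cycles without reaching 1.

not base-5 happy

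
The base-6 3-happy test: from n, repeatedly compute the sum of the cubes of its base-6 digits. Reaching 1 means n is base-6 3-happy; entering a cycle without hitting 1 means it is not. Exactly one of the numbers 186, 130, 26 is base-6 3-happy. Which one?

130

186: 186 → 126 → 54 → 28 → 128 → 62 → 73 → 9 → 28  — repeats 28 (not base-6 3-happy)
130: 130 → 118 → 92 → 43 → 3 → 27 → 91 → 36 → 1  — reaches 1 (base-6 3-happy)
26: 26 → 72 → 8 → 9 → 28 → 128 → 62 → 73 → 9  — repeats 9 (not base-6 3-happy)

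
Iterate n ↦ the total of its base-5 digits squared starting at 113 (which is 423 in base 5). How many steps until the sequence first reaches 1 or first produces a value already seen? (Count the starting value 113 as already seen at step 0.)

4

113 = (4,2,3)_5 → 29
29 = (1,0,4)_5 → 17
17 = (3,2)_5 → 13
13 = (2,3)_5 → 13  — 13 repeats.
That took 4 steps.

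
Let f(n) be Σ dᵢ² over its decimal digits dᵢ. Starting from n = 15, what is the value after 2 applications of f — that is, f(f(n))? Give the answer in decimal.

15 → 1² + 5² = 1 + 25 = 26
26 → 2² + 6² = 4 + 36 = 40

40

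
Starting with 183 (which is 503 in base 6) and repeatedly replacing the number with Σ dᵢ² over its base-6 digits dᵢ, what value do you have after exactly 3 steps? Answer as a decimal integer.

183 = (5,0,3)_6 → 5² + 0² + 3² = 34
34 = (5,4)_6 → 5² + 4² = 41
41 = (1,0,5)_6 → 1² + 0² + 5² = 26

26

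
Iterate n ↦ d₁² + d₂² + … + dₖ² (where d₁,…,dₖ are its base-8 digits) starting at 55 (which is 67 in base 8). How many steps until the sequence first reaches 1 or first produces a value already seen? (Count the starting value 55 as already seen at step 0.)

55 = (6,7)_8 → 6² + 7² = 36 + 49 = 85
85 = (1,2,5)_8 → 1² + 2² + 5² = 1 + 4 + 25 = 30
30 = (3,6)_8 → 3² + 6² = 9 + 36 = 45
45 = (5,5)_8 → 5² + 5² = 25 + 25 = 50
50 = (6,2)_8 → 6² + 2² = 36 + 4 = 40
40 = (5,0)_8 → 5² + 0² = 25 + 0 = 25
25 = (3,1)_8 → 3² + 1² = 9 + 1 = 10
10 = (1,2)_8 → 1² + 2² = 1 + 4 = 5
5 = (5)_8 → 5² = 25  — 25 repeats.
That took 9 steps.

9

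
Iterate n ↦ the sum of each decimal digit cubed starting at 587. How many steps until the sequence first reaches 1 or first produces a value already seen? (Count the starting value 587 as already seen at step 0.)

587 → 5³ + 8³ + 7³ = 125 + 512 + 343 = 980
980 → 9³ + 8³ + 0³ = 729 + 512 + 0 = 1241
1241 → 1³ + 2³ + 4³ + 1³ = 1 + 8 + 64 + 1 = 74
74 → 7³ + 4³ = 343 + 64 = 407
407 → 4³ + 0³ + 7³ = 64 + 0 + 343 = 407  — 407 repeats.
That took 5 steps.

5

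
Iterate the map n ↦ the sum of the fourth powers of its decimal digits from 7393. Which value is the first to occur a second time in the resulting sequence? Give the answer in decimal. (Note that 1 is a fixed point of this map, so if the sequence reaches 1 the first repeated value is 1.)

7393 → 7⁴ + 3⁴ + 9⁴ + 3⁴ = 9124
9124 → 9⁴ + 1⁴ + 2⁴ + 4⁴ = 6834
6834 → 6⁴ + 8⁴ + 3⁴ + 4⁴ = 5729
5729 → 5⁴ + 7⁴ + 2⁴ + 9⁴ = 9603
9603 → 9⁴ + 6⁴ + 0⁴ + 3⁴ = 7938
7938 → 7⁴ + 9⁴ + 3⁴ + 8⁴ = 13139
13139 → 1⁴ + 3⁴ + 1⁴ + 3⁴ + 9⁴ = 6725
6725 → 6⁴ + 7⁴ + 2⁴ + 5⁴ = 4338
4338 → 4⁴ + 3⁴ + 3⁴ + 8⁴ = 4514
4514 → 4⁴ + 5⁴ + 1⁴ + 4⁴ = 1138
1138 → 1⁴ + 1⁴ + 3⁴ + 8⁴ = 4179
4179 → 4⁴ + 1⁴ + 7⁴ + 9⁴ = 9219
9219 → 9⁴ + 2⁴ + 1⁴ + 9⁴ = 13139  — 13139 already appeared earlier.

13139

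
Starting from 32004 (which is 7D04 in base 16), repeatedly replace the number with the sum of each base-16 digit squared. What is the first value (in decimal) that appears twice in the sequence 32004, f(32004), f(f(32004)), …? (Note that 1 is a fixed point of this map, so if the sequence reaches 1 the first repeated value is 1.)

32004 = (7,13,0,4)_16 → 7² + 13² + 0² + 4² = 49 + 169 + 0 + 16 = 234
234 = (14,10)_16 → 14² + 10² = 196 + 100 = 296
296 = (1,2,8)_16 → 1² + 2² + 8² = 1 + 4 + 64 = 69
69 = (4,5)_16 → 4² + 5² = 16 + 25 = 41
41 = (2,9)_16 → 2² + 9² = 4 + 81 = 85
85 = (5,5)_16 → 5² + 5² = 25 + 25 = 50
50 = (3,2)_16 → 3² + 2² = 9 + 4 = 13
13 = (13)_16 → 13² = 169
169 = (10,9)_16 → 10² + 9² = 100 + 81 = 181
181 = (11,5)_16 → 11² + 5² = 121 + 25 = 146
146 = (9,2)_16 → 9² + 2² = 81 + 4 = 85  — 85 already appeared earlier.

85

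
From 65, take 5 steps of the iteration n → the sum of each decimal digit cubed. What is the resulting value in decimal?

65 → 6³ + 5³ = 341
341 → 3³ + 4³ + 1³ = 92
92 → 9³ + 2³ = 737
737 → 7³ + 3³ + 7³ = 713
713 → 7³ + 1³ + 3³ = 371

371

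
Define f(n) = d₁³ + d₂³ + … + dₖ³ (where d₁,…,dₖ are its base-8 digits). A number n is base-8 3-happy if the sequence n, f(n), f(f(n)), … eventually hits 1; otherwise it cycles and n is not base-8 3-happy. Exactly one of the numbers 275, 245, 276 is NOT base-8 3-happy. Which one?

275

275: 275 → 99 → 92 → 92  — repeats 92 (not base-8 3-happy)
245: 245 → 368 → 341 → 258 → 72 → 2 → 8 → 1  — reaches 1 (base-8 3-happy)
276: 276 → 136 → 9 → 2 → 8 → 1  — reaches 1 (base-8 3-happy)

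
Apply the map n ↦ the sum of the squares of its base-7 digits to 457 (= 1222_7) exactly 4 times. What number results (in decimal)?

17

457 = (1,2,2,2)_7 → 1² + 2² + 2² + 2² = 13
13 = (1,6)_7 → 1² + 6² = 37
37 = (5,2)_7 → 5² + 2² = 29
29 = (4,1)_7 → 4² + 1² = 17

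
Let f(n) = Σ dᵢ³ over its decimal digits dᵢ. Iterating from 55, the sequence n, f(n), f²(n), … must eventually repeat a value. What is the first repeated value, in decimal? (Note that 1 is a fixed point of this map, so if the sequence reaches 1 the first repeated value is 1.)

55 → 5³ + 5³ = 125 + 125 = 250
250 → 2³ + 5³ + 0³ = 8 + 125 + 0 = 133
133 → 1³ + 3³ + 3³ = 1 + 27 + 27 = 55  — 55 already appeared earlier.

55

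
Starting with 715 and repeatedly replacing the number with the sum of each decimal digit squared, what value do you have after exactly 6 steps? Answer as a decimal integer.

715 → 7² + 1² + 5² = 75
75 → 7² + 5² = 74
74 → 7² + 4² = 65
65 → 6² + 5² = 61
61 → 6² + 1² = 37
37 → 3² + 7² = 58

58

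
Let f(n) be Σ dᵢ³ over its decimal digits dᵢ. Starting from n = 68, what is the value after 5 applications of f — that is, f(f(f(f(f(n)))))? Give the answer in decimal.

68 → 6³ + 8³ = 728
728 → 7³ + 2³ + 8³ = 863
863 → 8³ + 6³ + 3³ = 755
755 → 7³ + 5³ + 5³ = 593
593 → 5³ + 9³ + 3³ = 881

881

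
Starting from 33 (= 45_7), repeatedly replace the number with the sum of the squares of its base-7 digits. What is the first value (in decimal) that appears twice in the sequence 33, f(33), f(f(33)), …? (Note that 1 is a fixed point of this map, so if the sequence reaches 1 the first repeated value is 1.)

33 = (4,5)_7 → 4² + 5² = 41
41 = (5,6)_7 → 5² + 6² = 61
61 = (1,1,5)_7 → 1² + 1² + 5² = 27
27 = (3,6)_7 → 3² + 6² = 45
45 = (6,3)_7 → 6² + 3² = 45  — 45 already appeared earlier.

45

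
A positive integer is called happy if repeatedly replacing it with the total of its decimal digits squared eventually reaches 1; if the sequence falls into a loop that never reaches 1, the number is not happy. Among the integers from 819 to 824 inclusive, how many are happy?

1

819: 819 → 146 → 53 → 34 → 25 → 29 → 85 → 89 → 145 → 42 → 20 → 4 → 16 → 37 → 58 → 89  — not happy
820: 820 → 68 → 100 → 1  — happy
821: 821 → 69 → 117 → 51 → 26 → 40 → 16 → 37 → 58 → 89 → 145 → 42 → 20 → 4 → 16  — not happy
822: 822 → 72 → 53 → 34 → 25 → 29 → 85 → 89 → 145 → 42 → 20 → 4 → 16 → 37 → 58 → 89  — not happy
823: 823 → 77 → 98 → 145 → 42 → 20 → 4 → 16 → 37 → 58 → 89 → 145  — not happy
824: 824 → 84 → 80 → 64 → 52 → 29 → 85 → 89 → 145 → 42 → 20 → 4 → 16 → 37 → 58 → 89  — not happy
happy: 820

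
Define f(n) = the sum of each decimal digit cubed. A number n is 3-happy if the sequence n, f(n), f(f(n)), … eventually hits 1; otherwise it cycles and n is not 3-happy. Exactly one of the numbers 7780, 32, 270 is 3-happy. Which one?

7780

7780: 7780 → 1198 → 1243 → 100 → 1  — reaches 1 (3-happy)
32: 32 → 35 → 152 → 134 → 92 → 737 → 713 → 371 → 371  — repeats 371 (not 3-happy)
270: 270 → 351 → 153 → 153  — repeats 153 (not 3-happy)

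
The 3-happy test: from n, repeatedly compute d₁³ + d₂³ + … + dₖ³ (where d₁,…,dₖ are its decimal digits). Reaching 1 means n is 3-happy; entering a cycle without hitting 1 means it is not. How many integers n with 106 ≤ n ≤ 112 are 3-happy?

106: 106 → 217 → 352 → 160 → 217  (repeats 217)
107: 107 → 344 → 155 → 251 → 134 → 92 → 737 → 713 → 371 → 371  (repeats 371)
108: 108 → 513 → 153 → 153  (repeats 153)
109: 109 → 730 → 370 → 370  (repeats 370)
110: 110 → 2 → 8 → 512 → 134 → 92 → 737 → 713 → 371 → 371  (repeats 371)
111: 111 → 3 → 27 → 351 → 153 → 153  (repeats 153)
112: 112 → 10 → 1  (reaches 1)
3-happy: 112

1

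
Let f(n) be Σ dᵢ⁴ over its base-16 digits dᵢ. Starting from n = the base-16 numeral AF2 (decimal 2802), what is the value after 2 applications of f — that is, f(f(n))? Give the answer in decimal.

2802 = (10,15,2)_16 → 10⁴ + 15⁴ + 2⁴ = 10000 + 50625 + 16 = 60641
60641 = (14,12,14,1)_16 → 14⁴ + 12⁴ + 14⁴ + 1⁴ = 38416 + 20736 + 38416 + 1 = 97569

97569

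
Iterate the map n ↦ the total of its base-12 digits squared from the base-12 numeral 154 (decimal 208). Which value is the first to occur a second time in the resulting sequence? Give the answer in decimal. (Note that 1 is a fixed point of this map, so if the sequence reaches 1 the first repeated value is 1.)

50

208 = (1,5,4)_12 → 1² + 5² + 4² = 1 + 25 + 16 = 42
42 = (3,6)_12 → 3² + 6² = 9 + 36 = 45
45 = (3,9)_12 → 3² + 9² = 9 + 81 = 90
90 = (7,6)_12 → 7² + 6² = 49 + 36 = 85
85 = (7,1)_12 → 7² + 1² = 49 + 1 = 50
50 = (4,2)_12 → 4² + 2² = 16 + 4 = 20
20 = (1,8)_12 → 1² + 8² = 1 + 64 = 65
65 = (5,5)_12 → 5² + 5² = 25 + 25 = 50  — 50 already appeared earlier.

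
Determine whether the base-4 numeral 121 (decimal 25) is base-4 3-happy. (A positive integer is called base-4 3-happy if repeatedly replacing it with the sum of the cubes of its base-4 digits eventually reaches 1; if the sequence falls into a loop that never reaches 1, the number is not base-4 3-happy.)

base-4 3-happy

25 = (1,2,1)_4 → 1³ + 2³ + 1³ = 10
10 = (2,2)_4 → 2³ + 2³ = 16
16 = (1,0,0)_4 → 1³ + 0³ + 0³ = 1  — reached 1.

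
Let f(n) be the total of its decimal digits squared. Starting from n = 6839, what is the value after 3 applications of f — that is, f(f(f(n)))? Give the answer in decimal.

6839 → 6² + 8² + 3² + 9² = 36 + 64 + 9 + 81 = 190
190 → 1² + 9² + 0² = 1 + 81 + 0 = 82
82 → 8² + 2² = 64 + 4 = 68

68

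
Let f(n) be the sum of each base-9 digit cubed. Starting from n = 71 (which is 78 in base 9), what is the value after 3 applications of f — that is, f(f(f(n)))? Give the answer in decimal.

71 = (7,8)_9 → 7³ + 8³ = 343 + 512 = 855
855 = (1,1,5,0)_9 → 1³ + 1³ + 5³ + 0³ = 1 + 1 + 125 + 0 = 127
127 = (1,5,1)_9 → 1³ + 5³ + 1³ = 1 + 125 + 1 = 127

127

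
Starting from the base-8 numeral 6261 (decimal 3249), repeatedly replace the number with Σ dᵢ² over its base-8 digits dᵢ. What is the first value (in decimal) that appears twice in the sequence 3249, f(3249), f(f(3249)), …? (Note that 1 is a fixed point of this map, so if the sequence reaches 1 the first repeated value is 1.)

3249 = (6,2,6,1)_8 → 77
77 = (1,1,5)_8 → 27
27 = (3,3)_8 → 18
18 = (2,2)_8 → 8
8 = (1,0)_8 → 1  — reached the fixed point 1.
1 → 1, so 1 is the first repeated value.

1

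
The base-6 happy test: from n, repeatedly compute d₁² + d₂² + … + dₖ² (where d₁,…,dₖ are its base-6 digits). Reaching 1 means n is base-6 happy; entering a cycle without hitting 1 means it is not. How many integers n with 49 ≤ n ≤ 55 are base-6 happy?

1

49: 49 → 6 → 1  — base-6 happy
50: 50 → 9 → 10 → 17 → 29 → 41 → 26 → 20 → 13 → 5 → 25 → 17  — not base-6 happy
51: 51 → 14 → 8 → 5 → 25 → 17 → 29 → 41 → 26 → 20 → 13 → 5  — not base-6 happy
52: 52 → 21 → 18 → 9 → 10 → 17 → 29 → 41 → 26 → 20 → 13 → 5 → 25 → 17  — not base-6 happy
53: 53 → 30 → 25 → 17 → 29 → 41 → 26 → 20 → 13 → 5 → 25  — not base-6 happy
54: 54 → 10 → 17 → 29 → 41 → 26 → 20 → 13 → 5 → 25 → 17  — not base-6 happy
55: 55 → 11 → 26 → 20 → 13 → 5 → 25 → 17 → 29 → 41 → 26  — not base-6 happy
base-6 happy: 49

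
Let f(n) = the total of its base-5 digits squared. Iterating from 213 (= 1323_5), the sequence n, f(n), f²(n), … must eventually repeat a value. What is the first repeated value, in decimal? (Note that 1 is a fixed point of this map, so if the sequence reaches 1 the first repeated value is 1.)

1

213 = (1,3,2,3)_5 → 1² + 3² + 2² + 3² = 1 + 9 + 4 + 9 = 23
23 = (4,3)_5 → 4² + 3² = 16 + 9 = 25
25 = (1,0,0)_5 → 1² + 0² + 0² = 1 + 0 + 0 = 1  — reached the fixed point 1.
1 → 1, so 1 is the first repeated value.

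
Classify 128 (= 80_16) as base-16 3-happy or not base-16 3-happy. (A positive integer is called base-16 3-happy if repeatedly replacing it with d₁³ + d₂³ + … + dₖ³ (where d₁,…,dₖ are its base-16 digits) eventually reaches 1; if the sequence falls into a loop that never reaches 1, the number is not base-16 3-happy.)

128 = (8,0)_16 → 8³ + 0³ = 512
512 = (2,0,0)_16 → 2³ + 0³ + 0³ = 8
8 = (8)_16 → 8³ = 512  — 512 already seen; the sequence cycles without reaching 1.

not base-16 3-happy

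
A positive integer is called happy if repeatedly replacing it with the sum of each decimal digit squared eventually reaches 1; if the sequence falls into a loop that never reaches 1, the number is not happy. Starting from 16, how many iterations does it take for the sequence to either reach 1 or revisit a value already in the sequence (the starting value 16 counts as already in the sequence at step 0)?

16 → 1² + 6² = 1 + 36 = 37
37 → 3² + 7² = 9 + 49 = 58
58 → 5² + 8² = 25 + 64 = 89
89 → 8² + 9² = 64 + 81 = 145
145 → 1² + 4² + 5² = 1 + 16 + 25 = 42
42 → 4² + 2² = 16 + 4 = 20
20 → 2² + 0² = 4 + 0 = 4
4 → 4² = 16  — 16 repeats.
That took 8 steps.

8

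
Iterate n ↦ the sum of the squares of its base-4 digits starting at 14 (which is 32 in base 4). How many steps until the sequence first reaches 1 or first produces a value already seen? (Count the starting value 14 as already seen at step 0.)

14 = (3,2)_4 → 3² + 2² = 9 + 4 = 13
13 = (3,1)_4 → 3² + 1² = 9 + 1 = 10
10 = (2,2)_4 → 2² + 2² = 4 + 4 = 8
8 = (2,0)_4 → 2² + 0² = 4 + 0 = 4
4 = (1,0)_4 → 1² + 0² = 1 + 0 = 1  — reached 1.
That took 5 steps.

5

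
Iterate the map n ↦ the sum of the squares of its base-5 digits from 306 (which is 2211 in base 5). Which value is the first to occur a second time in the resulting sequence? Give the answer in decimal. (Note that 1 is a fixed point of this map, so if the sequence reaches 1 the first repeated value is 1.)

10

306 = (2,2,1,1)_5 → 2² + 2² + 1² + 1² = 10
10 = (2,0)_5 → 2² + 0² = 4
4 = (4)_5 → 4² = 16
16 = (3,1)_5 → 3² + 1² = 10  — 10 already appeared earlier.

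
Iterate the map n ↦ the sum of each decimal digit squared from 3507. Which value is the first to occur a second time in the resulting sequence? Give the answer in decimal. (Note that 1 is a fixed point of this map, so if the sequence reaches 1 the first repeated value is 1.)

58

3507 → 83
83 → 73
73 → 58
58 → 89
89 → 145
145 → 42
42 → 20
20 → 4
4 → 16
16 → 37
37 → 58  — 58 already appeared earlier.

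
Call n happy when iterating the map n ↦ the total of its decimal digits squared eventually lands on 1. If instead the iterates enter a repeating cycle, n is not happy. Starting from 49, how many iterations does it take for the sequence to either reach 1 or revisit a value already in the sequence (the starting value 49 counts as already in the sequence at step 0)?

49 → 4² + 9² = 16 + 81 = 97
97 → 9² + 7² = 81 + 49 = 130
130 → 1² + 3² + 0² = 1 + 9 + 0 = 10
10 → 1² + 0² = 1 + 0 = 1  — reached 1.
That took 4 steps.

4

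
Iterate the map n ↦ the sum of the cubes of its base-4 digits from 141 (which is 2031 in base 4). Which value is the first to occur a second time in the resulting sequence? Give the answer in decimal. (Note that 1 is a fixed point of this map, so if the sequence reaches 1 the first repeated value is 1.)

9

141 = (2,0,3,1)_4 → 2³ + 0³ + 3³ + 1³ = 8 + 0 + 27 + 1 = 36
36 = (2,1,0)_4 → 2³ + 1³ + 0³ = 8 + 1 + 0 = 9
9 = (2,1)_4 → 2³ + 1³ = 8 + 1 = 9  — 9 already appeared earlier.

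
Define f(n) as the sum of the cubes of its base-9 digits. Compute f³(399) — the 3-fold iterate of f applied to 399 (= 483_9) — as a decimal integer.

399 = (4,8,3)_9 → 4³ + 8³ + 3³ = 603
603 = (7,4,0)_9 → 7³ + 4³ + 0³ = 407
407 = (5,0,2)_9 → 5³ + 0³ + 2³ = 133

133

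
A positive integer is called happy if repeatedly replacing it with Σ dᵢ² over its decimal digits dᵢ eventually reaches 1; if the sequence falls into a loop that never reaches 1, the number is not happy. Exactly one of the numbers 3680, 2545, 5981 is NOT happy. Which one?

5981

3680: 3680 → 109 → 82 → 68 → 100 → 1  — reaches 1 (happy)
2545: 2545 → 70 → 49 → 97 → 130 → 10 → 1  — reaches 1 (happy)
5981: 5981 → 171 → 51 → 26 → 40 → 16 → 37 → 58 → 89 → 145 → 42 → 20 → 4 → 16  — repeats 16 (not happy)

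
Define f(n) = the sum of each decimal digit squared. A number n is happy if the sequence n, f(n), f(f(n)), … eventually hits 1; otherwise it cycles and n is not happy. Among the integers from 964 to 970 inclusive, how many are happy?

964: 964 → 133 → 19 → 82 → 68 → 100 → 1  — happy
965: 965 → 142 → 21 → 5 → 25 → 29 → 85 → 89 → 145 → 42 → 20 → 4 → 16 → 37 → 58 → 89  — not happy
966: 966 → 153 → 35 → 34 → 25 → 29 → 85 → 89 → 145 → 42 → 20 → 4 → 16 → 37 → 58 → 89  — not happy
967: 967 → 166 → 73 → 58 → 89 → 145 → 42 → 20 → 4 → 16 → 37 → 58  — not happy
968: 968 → 181 → 66 → 72 → 53 → 34 → 25 → 29 → 85 → 89 → 145 → 42 → 20 → 4 → 16 → 37 → 58 → 89  — not happy
969: 969 → 198 → 146 → 53 → 34 → 25 → 29 → 85 → 89 → 145 → 42 → 20 → 4 → 16 → 37 → 58 → 89  — not happy
970: 970 → 130 → 10 → 1  — happy
happy: 964, 970

2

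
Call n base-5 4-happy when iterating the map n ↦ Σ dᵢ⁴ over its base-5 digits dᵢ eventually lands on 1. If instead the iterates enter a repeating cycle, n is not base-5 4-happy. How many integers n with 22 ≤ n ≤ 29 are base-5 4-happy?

22: 22 → 272 → 288 → 114 → 528 → 338 → 194 → 354 → 528  (repeats 528)
23: 23 → 337 → 129 → 257 → 33 → 83 → 163 → 99 → 593 → 499 → 849 → 595 → 593  (repeats 593)
24: 24 → 512 → 288 → 114 → 528 → 338 → 194 → 354 → 528  (repeats 528)
25: 25 → 1  (reaches 1)
26: 26 → 2 → 16 → 82 → 98 → 418 → 244 → 594 → 674 → 514 → 528 → 338 → 194 → 354 → 528  (repeats 528)
27: 27 → 17 → 97 → 353 → 353  (repeats 353)
28: 28 → 82 → 98 → 418 → 244 → 594 → 674 → 514 → 528 → 338 → 194 → 354 → 528  (repeats 528)
29: 29 → 257 → 33 → 83 → 163 → 99 → 593 → 499 → 849 → 595 → 593  (repeats 593)
base-5 4-happy: 25

1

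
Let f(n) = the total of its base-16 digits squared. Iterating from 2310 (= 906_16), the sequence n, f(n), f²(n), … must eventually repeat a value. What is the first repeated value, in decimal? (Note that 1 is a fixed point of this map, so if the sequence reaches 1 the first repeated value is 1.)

1

2310 = (9,0,6)_16 → 117
117 = (7,5)_16 → 74
74 = (4,10)_16 → 116
116 = (7,4)_16 → 65
65 = (4,1)_16 → 17
17 = (1,1)_16 → 2
2 = (2)_16 → 4
4 = (4)_16 → 16
16 = (1,0)_16 → 1  — reached the fixed point 1.
1 → 1, so 1 is the first repeated value.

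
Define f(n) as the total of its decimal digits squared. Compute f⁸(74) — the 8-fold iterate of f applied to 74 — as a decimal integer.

20

74 → 7² + 4² = 49 + 16 = 65
65 → 6² + 5² = 36 + 25 = 61
61 → 6² + 1² = 36 + 1 = 37
37 → 3² + 7² = 9 + 49 = 58
58 → 5² + 8² = 25 + 64 = 89
89 → 8² + 9² = 64 + 81 = 145
145 → 1² + 4² + 5² = 1 + 16 + 25 = 42
42 → 4² + 2² = 16 + 4 = 20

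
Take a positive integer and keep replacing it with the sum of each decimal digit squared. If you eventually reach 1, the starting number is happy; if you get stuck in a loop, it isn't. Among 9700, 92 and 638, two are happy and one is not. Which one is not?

9700: 9700 → 130 → 10 → 1  — reaches 1 (happy)
92: 92 → 85 → 89 → 145 → 42 → 20 → 4 → 16 → 37 → 58 → 89  — repeats 89 (not happy)
638: 638 → 109 → 82 → 68 → 100 → 1  — reaches 1 (happy)

92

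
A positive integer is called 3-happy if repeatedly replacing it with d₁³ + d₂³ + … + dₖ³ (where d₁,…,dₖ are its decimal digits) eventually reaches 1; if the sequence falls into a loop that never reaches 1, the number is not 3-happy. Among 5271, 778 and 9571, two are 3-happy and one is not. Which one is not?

5271: 5271 → 477 → 750 → 468 → 792 → 1080 → 513 → 153 → 153  — repeats 153 (not 3-happy)
778: 778 → 1198 → 1243 → 100 → 1  — reaches 1 (3-happy)
9571: 9571 → 1198 → 1243 → 100 → 1  — reaches 1 (3-happy)

5271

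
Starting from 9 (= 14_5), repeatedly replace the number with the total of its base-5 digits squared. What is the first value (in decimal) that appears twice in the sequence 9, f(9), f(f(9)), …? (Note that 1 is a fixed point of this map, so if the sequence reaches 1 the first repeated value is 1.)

9 = (1,4)_5 → 1² + 4² = 17
17 = (3,2)_5 → 3² + 2² = 13
13 = (2,3)_5 → 2² + 3² = 13  — 13 already appeared earlier.

13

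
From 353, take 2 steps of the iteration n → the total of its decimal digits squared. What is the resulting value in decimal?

353 → 3² + 5² + 3² = 43
43 → 4² + 3² = 25

25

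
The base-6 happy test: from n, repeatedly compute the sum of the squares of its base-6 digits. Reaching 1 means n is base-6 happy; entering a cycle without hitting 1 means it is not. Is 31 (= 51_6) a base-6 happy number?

31 = (5,1)_6 → 5² + 1² = 25 + 1 = 26
26 = (4,2)_6 → 4² + 2² = 16 + 4 = 20
20 = (3,2)_6 → 3² + 2² = 9 + 4 = 13
13 = (2,1)_6 → 2² + 1² = 4 + 1 = 5
5 = (5)_6 → 5² = 25
25 = (4,1)_6 → 4² + 1² = 16 + 1 = 17
17 = (2,5)_6 → 2² + 5² = 4 + 25 = 29
29 = (4,5)_6 → 4² + 5² = 16 + 25 = 41
41 = (1,0,5)_6 → 1² + 0² + 5² = 1 + 0 + 25 = 26  — 26 already seen; the sequence cycles without reaching 1.

not base-6 happy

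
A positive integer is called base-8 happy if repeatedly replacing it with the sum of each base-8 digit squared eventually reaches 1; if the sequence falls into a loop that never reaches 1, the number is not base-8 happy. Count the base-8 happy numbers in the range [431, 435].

1

431: 431 → 110 → 62 → 85 → 30 → 45 → 50 → 40 → 25 → 10 → 5 → 25  (repeats 25)
432: 432 → 72 → 2 → 4 → 16 → 4  (repeats 4)
433: 433 → 73 → 3 → 9 → 2 → 4 → 16 → 4  (repeats 4)
434: 434 → 76 → 18 → 8 → 1  (reaches 1)
435: 435 → 81 → 6 → 36 → 32 → 16 → 4 → 16  (repeats 16)
base-8 happy: 434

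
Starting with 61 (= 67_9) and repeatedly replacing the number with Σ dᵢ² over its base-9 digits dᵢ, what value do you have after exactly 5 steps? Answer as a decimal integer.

89

61 = (6,7)_9 → 6² + 7² = 36 + 49 = 85
85 = (1,0,4)_9 → 1² + 0² + 4² = 1 + 0 + 16 = 17
17 = (1,8)_9 → 1² + 8² = 1 + 64 = 65
65 = (7,2)_9 → 7² + 2² = 49 + 4 = 53
53 = (5,8)_9 → 5² + 8² = 25 + 64 = 89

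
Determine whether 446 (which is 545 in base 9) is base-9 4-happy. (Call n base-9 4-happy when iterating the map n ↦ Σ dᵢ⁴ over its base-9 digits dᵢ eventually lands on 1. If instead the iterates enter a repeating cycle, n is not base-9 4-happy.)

446 = (5,4,5)_9 → 5⁴ + 4⁴ + 5⁴ = 1506
1506 = (2,0,5,3)_9 → 2⁴ + 0⁴ + 5⁴ + 3⁴ = 722
722 = (8,8,2)_9 → 8⁴ + 8⁴ + 2⁴ = 8208
8208 = (1,2,2,3,0)_9 → 1⁴ + 2⁴ + 2⁴ + 3⁴ + 0⁴ = 114
114 = (1,3,6)_9 → 1⁴ + 3⁴ + 6⁴ = 1378
1378 = (1,8,0,1)_9 → 1⁴ + 8⁴ + 0⁴ + 1⁴ = 4098
4098 = (5,5,5,3)_9 → 5⁴ + 5⁴ + 5⁴ + 3⁴ = 1956
1956 = (2,6,1,3)_9 → 2⁴ + 6⁴ + 1⁴ + 3⁴ = 1394
1394 = (1,8,1,8)_9 → 1⁴ + 8⁴ + 1⁴ + 8⁴ = 8194
8194 = (1,2,2,1,4)_9 → 1⁴ + 2⁴ + 2⁴ + 1⁴ + 4⁴ = 290
290 = (3,5,2)_9 → 3⁴ + 5⁴ + 2⁴ = 722  — 722 already seen; the sequence cycles without reaching 1.

not base-9 4-happy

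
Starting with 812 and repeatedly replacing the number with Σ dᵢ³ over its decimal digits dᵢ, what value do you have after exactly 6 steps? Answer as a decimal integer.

812 → 8³ + 1³ + 2³ = 521
521 → 5³ + 2³ + 1³ = 134
134 → 1³ + 3³ + 4³ = 92
92 → 9³ + 2³ = 737
737 → 7³ + 3³ + 7³ = 713
713 → 7³ + 1³ + 3³ = 371

371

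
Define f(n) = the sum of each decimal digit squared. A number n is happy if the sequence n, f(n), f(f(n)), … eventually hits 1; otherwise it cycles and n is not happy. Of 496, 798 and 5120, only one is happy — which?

496

496: 496 → 133 → 19 → 82 → 68 → 100 → 1  — reaches 1 (happy)
798: 798 → 194 → 98 → 145 → 42 → 20 → 4 → 16 → 37 → 58 → 89 → 145  — repeats 145 (not happy)
5120: 5120 → 30 → 9 → 81 → 65 → 61 → 37 → 58 → 89 → 145 → 42 → 20 → 4 → 16 → 37  — repeats 37 (not happy)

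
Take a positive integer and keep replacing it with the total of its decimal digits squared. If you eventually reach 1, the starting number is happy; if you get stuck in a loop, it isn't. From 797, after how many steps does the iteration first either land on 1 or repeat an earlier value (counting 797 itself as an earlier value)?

13

797 → 179
179 → 131
131 → 11
11 → 2
2 → 4
4 → 16
16 → 37
37 → 58
58 → 89
89 → 145
145 → 42
42 → 20
20 → 4  — 4 repeats.
That took 13 steps.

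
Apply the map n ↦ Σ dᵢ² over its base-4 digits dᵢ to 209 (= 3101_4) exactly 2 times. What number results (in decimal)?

209 = (3,1,0,1)_4 → 3² + 1² + 0² + 1² = 11
11 = (2,3)_4 → 2² + 3² = 13

13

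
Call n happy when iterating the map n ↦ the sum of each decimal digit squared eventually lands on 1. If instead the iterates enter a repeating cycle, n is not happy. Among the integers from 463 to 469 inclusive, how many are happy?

2

463: 463 → 61 → 37 → 58 → 89 → 145 → 42 → 20 → 4 → 16 → 37  — not happy
464: 464 → 68 → 100 → 1  — happy
465: 465 → 77 → 98 → 145 → 42 → 20 → 4 → 16 → 37 → 58 → 89 → 145  — not happy
466: 466 → 88 → 128 → 69 → 117 → 51 → 26 → 40 → 16 → 37 → 58 → 89 → 145 → 42 → 20 → 4 → 16  — not happy
467: 467 → 101 → 2 → 4 → 16 → 37 → 58 → 89 → 145 → 42 → 20 → 4  — not happy
468: 468 → 116 → 38 → 73 → 58 → 89 → 145 → 42 → 20 → 4 → 16 → 37 → 58  — not happy
469: 469 → 133 → 19 → 82 → 68 → 100 → 1  — happy
happy: 464, 469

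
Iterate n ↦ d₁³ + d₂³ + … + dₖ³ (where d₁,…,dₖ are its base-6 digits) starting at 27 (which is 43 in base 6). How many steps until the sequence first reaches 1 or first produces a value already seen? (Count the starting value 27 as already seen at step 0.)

3

27 = (4,3)_6 → 91
91 = (2,3,1)_6 → 36
36 = (1,0,0)_6 → 1  — reached 1.
That took 3 steps.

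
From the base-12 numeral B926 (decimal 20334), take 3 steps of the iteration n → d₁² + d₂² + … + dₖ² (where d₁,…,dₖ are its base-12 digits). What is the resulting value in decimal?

20334 = (11,9,2,6)_12 → 11² + 9² + 2² + 6² = 242
242 = (1,8,2)_12 → 1² + 8² + 2² = 69
69 = (5,9)_12 → 5² + 9² = 106

106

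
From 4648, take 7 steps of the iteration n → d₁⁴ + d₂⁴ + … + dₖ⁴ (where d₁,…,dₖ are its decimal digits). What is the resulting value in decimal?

4648 → 4⁴ + 6⁴ + 4⁴ + 8⁴ = 5904
5904 → 5⁴ + 9⁴ + 0⁴ + 4⁴ = 7442
7442 → 7⁴ + 4⁴ + 4⁴ + 2⁴ = 2929
2929 → 2⁴ + 9⁴ + 2⁴ + 9⁴ = 13154
13154 → 1⁴ + 3⁴ + 1⁴ + 5⁴ + 4⁴ = 964
964 → 9⁴ + 6⁴ + 4⁴ = 8113
8113 → 8⁴ + 1⁴ + 1⁴ + 3⁴ = 4179

4179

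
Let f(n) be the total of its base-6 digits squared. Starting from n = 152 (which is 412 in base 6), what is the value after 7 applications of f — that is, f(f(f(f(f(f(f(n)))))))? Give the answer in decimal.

152 = (4,1,2)_6 → 21
21 = (3,3)_6 → 18
18 = (3,0)_6 → 9
9 = (1,3)_6 → 10
10 = (1,4)_6 → 17
17 = (2,5)_6 → 29
29 = (4,5)_6 → 41

41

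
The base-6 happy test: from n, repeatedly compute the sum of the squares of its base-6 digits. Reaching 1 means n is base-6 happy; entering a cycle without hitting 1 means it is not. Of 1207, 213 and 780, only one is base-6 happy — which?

1207: 1207 → 44 → 6 → 1  — reaches 1 (base-6 happy)
213: 213 → 59 → 35 → 50 → 9 → 10 → 17 → 29 → 41 → 26 → 20 → 13 → 5 → 25 → 17  — repeats 17 (not base-6 happy)
780: 780 → 34 → 41 → 26 → 20 → 13 → 5 → 25 → 17 → 29 → 41  — repeats 41 (not base-6 happy)

1207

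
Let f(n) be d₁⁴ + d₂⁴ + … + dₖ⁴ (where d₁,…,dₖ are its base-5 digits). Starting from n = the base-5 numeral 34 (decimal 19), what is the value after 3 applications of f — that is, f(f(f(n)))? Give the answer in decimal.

19 = (3,4)_5 → 3⁴ + 4⁴ = 337
337 = (2,3,2,2)_5 → 2⁴ + 3⁴ + 2⁴ + 2⁴ = 129
129 = (1,0,0,4)_5 → 1⁴ + 0⁴ + 0⁴ + 4⁴ = 257

257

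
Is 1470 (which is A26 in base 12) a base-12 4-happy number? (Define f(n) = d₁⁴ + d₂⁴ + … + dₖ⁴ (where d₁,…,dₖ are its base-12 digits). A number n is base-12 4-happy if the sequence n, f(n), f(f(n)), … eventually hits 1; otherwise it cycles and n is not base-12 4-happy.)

not base-12 4-happy

1470 = (10,2,6)_12 → 10⁴ + 2⁴ + 6⁴ = 10000 + 16 + 1296 = 11312
11312 = (6,6,6,8)_12 → 6⁴ + 6⁴ + 6⁴ + 8⁴ = 1296 + 1296 + 1296 + 4096 = 7984
7984 = (4,7,5,4)_12 → 4⁴ + 7⁴ + 5⁴ + 4⁴ = 256 + 2401 + 625 + 256 = 3538
3538 = (2,0,6,10)_12 → 2⁴ + 0⁴ + 6⁴ + 10⁴ = 16 + 0 + 1296 + 10000 = 11312  — 11312 already seen; the sequence cycles without reaching 1.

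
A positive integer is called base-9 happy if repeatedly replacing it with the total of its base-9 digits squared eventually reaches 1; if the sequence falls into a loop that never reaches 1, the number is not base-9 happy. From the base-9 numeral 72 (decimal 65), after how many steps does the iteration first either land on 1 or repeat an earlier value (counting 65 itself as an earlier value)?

65 = (7,2)_9 → 7² + 2² = 53
53 = (5,8)_9 → 5² + 8² = 89
89 = (1,0,8)_9 → 1² + 0² + 8² = 65  — 65 repeats.
That took 3 steps.

3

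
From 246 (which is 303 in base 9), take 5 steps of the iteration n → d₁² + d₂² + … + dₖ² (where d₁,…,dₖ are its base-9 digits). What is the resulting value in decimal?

246 = (3,0,3)_9 → 3² + 0² + 3² = 9 + 0 + 9 = 18
18 = (2,0)_9 → 2² + 0² = 4 + 0 = 4
4 = (4)_9 → 4² = 16
16 = (1,7)_9 → 1² + 7² = 1 + 49 = 50
50 = (5,5)_9 → 5² + 5² = 25 + 25 = 50

50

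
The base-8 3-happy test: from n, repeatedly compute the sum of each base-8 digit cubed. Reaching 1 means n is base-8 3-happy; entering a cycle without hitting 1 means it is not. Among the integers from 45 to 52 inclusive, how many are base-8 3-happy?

1

45: 45 → 250 → 378 → 476 → 434 → 440 → 559 → 469 → 476  — not base-8 3-happy
46: 46 → 341 → 258 → 72 → 2 → 8 → 1  — base-8 3-happy
47: 47 → 468 → 415 → 586 → 11 → 28 → 91 → 55 → 559 → 469 → 476 → 434 → 440 → 559  — not base-8 3-happy
48: 48 → 216 → 54 → 432 → 432  — not base-8 3-happy
49: 49 → 217 → 55 → 559 → 469 → 476 → 434 → 440 → 559  — not base-8 3-happy
50: 50 → 224 → 91 → 55 → 559 → 469 → 476 → 434 → 440 → 559  — not base-8 3-happy
51: 51 → 243 → 270 → 281 → 92 → 92  — not base-8 3-happy
52: 52 → 280 → 91 → 55 → 559 → 469 → 476 → 434 → 440 → 559  — not base-8 3-happy
base-8 3-happy: 46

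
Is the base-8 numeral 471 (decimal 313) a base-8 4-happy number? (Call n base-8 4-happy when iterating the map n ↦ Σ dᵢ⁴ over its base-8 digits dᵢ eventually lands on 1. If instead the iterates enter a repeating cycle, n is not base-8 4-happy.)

not base-8 4-happy

313 = (4,7,1)_8 → 4⁴ + 7⁴ + 1⁴ = 2658
2658 = (5,1,4,2)_8 → 5⁴ + 1⁴ + 4⁴ + 2⁴ = 898
898 = (1,6,0,2)_8 → 1⁴ + 6⁴ + 0⁴ + 2⁴ = 1313
1313 = (2,4,4,1)_8 → 2⁴ + 4⁴ + 4⁴ + 1⁴ = 529
529 = (1,0,2,1)_8 → 1⁴ + 0⁴ + 2⁴ + 1⁴ = 18
18 = (2,2)_8 → 2⁴ + 2⁴ = 32
32 = (4,0)_8 → 4⁴ + 0⁴ = 256
256 = (4,0,0)_8 → 4⁴ + 0⁴ + 0⁴ = 256  — 256 already seen; the sequence cycles without reaching 1.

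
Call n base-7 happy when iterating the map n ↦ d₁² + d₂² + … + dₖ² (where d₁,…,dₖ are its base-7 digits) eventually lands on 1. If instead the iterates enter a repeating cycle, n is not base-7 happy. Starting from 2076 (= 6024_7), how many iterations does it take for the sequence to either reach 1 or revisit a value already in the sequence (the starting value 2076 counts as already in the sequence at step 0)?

6

2076 = (6,0,2,4)_7 → 6² + 0² + 2² + 4² = 36 + 0 + 4 + 16 = 56
56 = (1,1,0)_7 → 1² + 1² + 0² = 1 + 1 + 0 = 2
2 = (2)_7 → 2² = 4
4 = (4)_7 → 4² = 16
16 = (2,2)_7 → 2² + 2² = 4 + 4 = 8
8 = (1,1)_7 → 1² + 1² = 1 + 1 = 2  — 2 repeats.
That took 6 steps.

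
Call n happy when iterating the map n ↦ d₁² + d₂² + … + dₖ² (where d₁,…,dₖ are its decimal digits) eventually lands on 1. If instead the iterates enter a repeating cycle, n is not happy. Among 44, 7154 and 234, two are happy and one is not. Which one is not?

44: 44 → 32 → 13 → 10 → 1  — reaches 1 (happy)
7154: 7154 → 91 → 82 → 68 → 100 → 1  — reaches 1 (happy)
234: 234 → 29 → 85 → 89 → 145 → 42 → 20 → 4 → 16 → 37 → 58 → 89  — repeats 89 (not happy)

234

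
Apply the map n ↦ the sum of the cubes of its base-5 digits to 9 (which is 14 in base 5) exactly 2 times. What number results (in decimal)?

9 = (1,4)_5 → 65
65 = (2,3,0)_5 → 35

35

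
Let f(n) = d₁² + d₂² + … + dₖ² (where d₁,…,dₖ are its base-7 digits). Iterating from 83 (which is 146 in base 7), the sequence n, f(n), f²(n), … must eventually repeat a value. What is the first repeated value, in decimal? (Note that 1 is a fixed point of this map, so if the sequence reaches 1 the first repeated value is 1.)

83 = (1,4,6)_7 → 1² + 4² + 6² = 53
53 = (1,0,4)_7 → 1² + 0² + 4² = 17
17 = (2,3)_7 → 2² + 3² = 13
13 = (1,6)_7 → 1² + 6² = 37
37 = (5,2)_7 → 5² + 2² = 29
29 = (4,1)_7 → 4² + 1² = 17  — 17 already appeared earlier.

17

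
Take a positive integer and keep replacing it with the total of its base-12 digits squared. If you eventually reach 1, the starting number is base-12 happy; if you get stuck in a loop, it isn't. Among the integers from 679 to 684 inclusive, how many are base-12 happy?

679: 679 → 129 → 181 → 11 → 121 → 101 → 89 → 74 → 40 → 25 → 5 → 25  (repeats 25)
680: 680 → 144 → 1  (reaches 1)
681: 681 → 161 → 27 → 13 → 2 → 4 → 16 → 17 → 26 → 8 → 64 → 41 → 34 → 104 → 128 → 164 → 66 → 61 → 26  (repeats 26)
682: 682 → 180 → 10 → 100 → 80 → 100  (repeats 100)
683: 683 → 201 → 98 → 68 → 89 → 74 → 40 → 25 → 5 → 25  (repeats 25)
684: 684 → 97 → 65 → 50 → 20 → 65  (repeats 65)
base-12 happy: 680

1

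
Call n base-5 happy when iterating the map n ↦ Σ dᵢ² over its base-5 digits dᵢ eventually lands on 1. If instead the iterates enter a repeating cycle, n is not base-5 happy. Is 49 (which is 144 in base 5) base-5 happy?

base-5 happy

49 = (1,4,4)_5 → 1² + 4² + 4² = 33
33 = (1,1,3)_5 → 1² + 1² + 3² = 11
11 = (2,1)_5 → 2² + 1² = 5
5 = (1,0)_5 → 1² + 0² = 1  — reached 1.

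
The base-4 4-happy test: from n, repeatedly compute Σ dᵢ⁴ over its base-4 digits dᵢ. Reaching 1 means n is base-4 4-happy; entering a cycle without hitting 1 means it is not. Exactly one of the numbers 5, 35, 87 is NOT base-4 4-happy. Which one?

87

5: 5 → 2 → 16 → 1  — reaches 1 (base-4 4-happy)
35: 35 → 97 → 18 → 17 → 2 → 16 → 1  — reaches 1 (base-4 4-happy)
87: 87 → 84 → 3 → 81 → 3  — repeats 3 (not base-4 4-happy)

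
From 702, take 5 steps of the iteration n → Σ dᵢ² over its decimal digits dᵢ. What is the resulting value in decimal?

702 → 53
53 → 34
34 → 25
25 → 29
29 → 85

85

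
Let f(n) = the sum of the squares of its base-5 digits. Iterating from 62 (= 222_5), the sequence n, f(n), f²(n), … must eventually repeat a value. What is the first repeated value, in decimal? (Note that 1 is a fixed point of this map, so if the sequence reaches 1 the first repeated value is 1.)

10

62 = (2,2,2)_5 → 2² + 2² + 2² = 4 + 4 + 4 = 12
12 = (2,2)_5 → 2² + 2² = 4 + 4 = 8
8 = (1,3)_5 → 1² + 3² = 1 + 9 = 10
10 = (2,0)_5 → 2² + 0² = 4 + 0 = 4
4 = (4)_5 → 4² = 16
16 = (3,1)_5 → 3² + 1² = 9 + 1 = 10  — 10 already appeared earlier.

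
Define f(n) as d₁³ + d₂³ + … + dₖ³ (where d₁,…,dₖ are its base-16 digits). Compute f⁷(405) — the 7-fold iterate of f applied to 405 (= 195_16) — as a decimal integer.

405 = (1,9,5)_16 → 1³ + 9³ + 5³ = 855
855 = (3,5,7)_16 → 3³ + 5³ + 7³ = 495
495 = (1,14,15)_16 → 1³ + 14³ + 15³ = 6120
6120 = (1,7,14,8)_16 → 1³ + 7³ + 14³ + 8³ = 3600
3600 = (14,1,0)_16 → 14³ + 1³ + 0³ = 2745
2745 = (10,11,9)_16 → 10³ + 11³ + 9³ = 3060
3060 = (11,15,4)_16 → 11³ + 15³ + 4³ = 4770

4770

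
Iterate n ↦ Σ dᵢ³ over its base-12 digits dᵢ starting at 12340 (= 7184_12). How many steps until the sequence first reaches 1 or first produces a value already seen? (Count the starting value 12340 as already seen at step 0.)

10

12340 = (7,1,8,4)_12 → 7³ + 1³ + 8³ + 4³ = 920
920 = (6,4,8)_12 → 6³ + 4³ + 8³ = 792
792 = (5,6,0)_12 → 5³ + 6³ + 0³ = 341
341 = (2,4,5)_12 → 2³ + 4³ + 5³ = 197
197 = (1,4,5)_12 → 1³ + 4³ + 5³ = 190
190 = (1,3,10)_12 → 1³ + 3³ + 10³ = 1028
1028 = (7,1,8)_12 → 7³ + 1³ + 8³ = 856
856 = (5,11,4)_12 → 5³ + 11³ + 4³ = 1520
1520 = (10,6,8)_12 → 10³ + 6³ + 8³ = 1728
1728 = (1,0,0,0)_12 → 1³ + 0³ + 0³ + 0³ = 1  — reached 1.
That took 10 steps.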